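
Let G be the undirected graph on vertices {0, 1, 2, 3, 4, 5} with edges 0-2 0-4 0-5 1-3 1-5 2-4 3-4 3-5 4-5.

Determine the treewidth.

2

A width-2 tree decomposition is:
Bags: B1 = {0, 4, 5}  B2 = {3, 4, 5}  B3 = {1, 3, 5}  B4 = {0, 2, 4}
Tree: B1–B2, B2–B3, B1–B4
Each bag holds 3 vertices, so the decomposition has width 2, which upper-bounds the treewidth. Conversely, {1, 3, 5} is a clique of size 3, and the vertices of any clique must share a bag in every tree decomposition; so some bag has ≥ 3 vertices and tw(G) ≥ 2. Hence tw(G) = 2 exactly.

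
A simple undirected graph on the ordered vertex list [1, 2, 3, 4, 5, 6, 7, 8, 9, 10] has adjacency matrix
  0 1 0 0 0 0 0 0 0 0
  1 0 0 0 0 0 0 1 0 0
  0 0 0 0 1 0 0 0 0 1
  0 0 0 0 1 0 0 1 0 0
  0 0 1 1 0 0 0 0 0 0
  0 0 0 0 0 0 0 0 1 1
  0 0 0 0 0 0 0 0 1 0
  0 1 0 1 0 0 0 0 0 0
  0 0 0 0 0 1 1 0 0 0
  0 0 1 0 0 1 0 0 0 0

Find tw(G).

A width-1 tree decomposition is:
Bags: B1 = {1, 2}  B2 = {2, 8}  B3 = {4, 8}  B4 = {4, 5}  B5 = {3, 5}  B6 = {3, 10}  B7 = {6, 10}  B8 = {6, 9}  B9 = {7, 9}
Tree: B1–B2, B2–B3, B3–B4, B4–B5, B5–B6, B6–B7, B7–B8, B8–B9
The largest bag has 2 vertices, giving width 1; this decomposition certifies tw(G) ≤ 1. Since G has at least one edge (e.g. 1–2), it is not an edgeless graph, so tw(G) ≥ 1. Hence tw(G) = 1 exactly.

1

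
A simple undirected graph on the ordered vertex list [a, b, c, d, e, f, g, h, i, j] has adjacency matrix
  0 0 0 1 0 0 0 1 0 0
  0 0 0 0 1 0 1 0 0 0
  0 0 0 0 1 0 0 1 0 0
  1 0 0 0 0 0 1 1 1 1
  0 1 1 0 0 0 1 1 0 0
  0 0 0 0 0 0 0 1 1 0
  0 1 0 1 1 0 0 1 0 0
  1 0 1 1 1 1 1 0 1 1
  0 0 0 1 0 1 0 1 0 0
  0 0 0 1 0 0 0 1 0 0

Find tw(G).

A width-2 tree decomposition is:
Bags: B1 = {d, h, i}  B2 = {d, g, h}  B3 = {e, g, h}  B4 = {c, e, h}  B5 = {d, h, j}  B6 = {f, h, i}  B7 = {b, e, g}  B8 = {a, d, h}
Tree: B1–B2, B2–B3, B3–B4, B1–B5, B1–B6, B3–B7, B1–B8
Each bag holds 3 vertices, so the decomposition has width 2, which upper-bounds the treewidth. On the other hand G contains the 3-clique {d, g, h}. A clique must lie in a single bag of any decomposition, so no decomposition can have width below 2. Combining the bounds, tw(G) = 2.

2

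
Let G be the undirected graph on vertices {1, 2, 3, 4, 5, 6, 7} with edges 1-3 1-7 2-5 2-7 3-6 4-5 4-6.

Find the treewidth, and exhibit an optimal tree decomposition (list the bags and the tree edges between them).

The largest bag has 3 vertices, giving width 2; this decomposition certifies tw(G) ≤ 2. Since 6–4–5–2–7–1–3–6 is a cycle in G, G is not acyclic. Forests are exactly the graphs of treewidth ≤ 1, so tw(G) ≥ 2. Combining the bounds, tw(G) = 2.

Treewidth 2.
One optimal decomposition is:
Bags: B1 = {4, 5, 6}  B2 = {2, 5, 6}  B3 = {2, 6, 7}  B4 = {1, 6, 7}  B5 = {1, 3, 6}
Tree: B1–B2, B2–B3, B3–B4, B4–B5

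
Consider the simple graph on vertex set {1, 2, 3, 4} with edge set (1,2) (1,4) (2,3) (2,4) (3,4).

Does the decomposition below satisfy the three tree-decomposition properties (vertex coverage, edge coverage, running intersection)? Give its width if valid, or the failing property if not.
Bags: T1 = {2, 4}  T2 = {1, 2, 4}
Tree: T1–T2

A tree decomposition must satisfy three properties: every vertex lies in some bag; for every edge, both endpoints lie together in some bag; and for every vertex, the bags containing it form a connected subtree. Here vertex 3 appears in no bag, so the decomposition is invalid.

No — vertex 3 appears in no bag.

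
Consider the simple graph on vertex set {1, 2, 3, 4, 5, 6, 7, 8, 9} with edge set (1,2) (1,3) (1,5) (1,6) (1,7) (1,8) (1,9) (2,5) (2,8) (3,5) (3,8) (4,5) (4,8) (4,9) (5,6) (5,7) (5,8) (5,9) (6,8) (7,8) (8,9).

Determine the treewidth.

A width-3 tree decomposition is:
Bags: B1 = {1, 5, 8, 9}  B2 = {1, 2, 5, 8}  B3 = {1, 3, 5, 8}  B4 = {4, 5, 8, 9}  B5 = {1, 5, 6, 8}  B6 = {1, 5, 7, 8}
Tree: B1–B2, B1–B3, B1–B4, B2–B5, B3–B6
Each bag holds 4 vertices, so the decomposition has width 3, which upper-bounds the treewidth. On the other hand G contains the 4-clique {1, 2, 5, 8}. A clique must lie in a single bag of any decomposition, so no decomposition can have width below 3. The upper and lower bounds meet at 3, so that is the treewidth.

3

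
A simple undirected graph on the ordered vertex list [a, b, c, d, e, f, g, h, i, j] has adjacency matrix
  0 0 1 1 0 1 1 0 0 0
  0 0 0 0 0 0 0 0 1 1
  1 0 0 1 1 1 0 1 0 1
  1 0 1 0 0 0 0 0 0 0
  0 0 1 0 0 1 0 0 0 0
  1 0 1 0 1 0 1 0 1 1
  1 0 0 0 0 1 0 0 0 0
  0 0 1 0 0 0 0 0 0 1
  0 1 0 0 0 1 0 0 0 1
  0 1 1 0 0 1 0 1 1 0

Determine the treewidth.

2

A width-2 tree decomposition is:
Bags: B1 = {f, i, j}  B2 = {b, i, j}  B3 = {c, f, j}  B4 = {c, h, j}  B5 = {c, e, f}  B6 = {a, c, f}  B7 = {a, c, d}  B8 = {a, f, g}
Tree: B1–B2, B1–B3, B3–B4, B3–B5, B5–B6, B6–B7, B6–B8
The largest bag has 3 vertices, giving width 2; this decomposition certifies tw(G) ≤ 2. Conversely, {a, c, d} is a clique of size 3, and the vertices of any clique must share a bag in every tree decomposition; so some bag has ≥ 3 vertices and tw(G) ≥ 2. Combining the bounds, tw(G) = 2.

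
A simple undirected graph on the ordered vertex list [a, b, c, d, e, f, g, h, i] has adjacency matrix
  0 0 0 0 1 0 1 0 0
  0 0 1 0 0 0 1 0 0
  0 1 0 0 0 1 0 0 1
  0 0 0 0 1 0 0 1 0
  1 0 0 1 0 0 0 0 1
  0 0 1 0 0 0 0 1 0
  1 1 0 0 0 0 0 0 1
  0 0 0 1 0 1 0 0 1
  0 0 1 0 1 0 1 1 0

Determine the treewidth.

A width-3 tree decomposition is:
Bags: B1 = {a, d, e, g}  B2 = {d, e, g, i}  B3 = {d, g, h, i}  B4 = {b, g, h, i}  B5 = {b, c, h, i}  B6 = {b, c, f, h}
Tree: B1–B2, B2–B3, B3–B4, B4–B5, B5–B6
Each bag holds 4 vertices, so the decomposition has width 3, which upper-bounds the treewidth. For the lower bound: the 4 vertex sets {a,d,e}, {g}, {i}, {b,c,f,h} are disjoint, each induces a connected subgraph, and every pair is joined by at least one edge of G. Contracting each set to a single vertex therefore yields K_{4} as a minor, and since treewidth is minor-monotone, tw(G) ≥ tw(K_{4}) = 3. The upper and lower bounds meet at 3, so that is the treewidth.

3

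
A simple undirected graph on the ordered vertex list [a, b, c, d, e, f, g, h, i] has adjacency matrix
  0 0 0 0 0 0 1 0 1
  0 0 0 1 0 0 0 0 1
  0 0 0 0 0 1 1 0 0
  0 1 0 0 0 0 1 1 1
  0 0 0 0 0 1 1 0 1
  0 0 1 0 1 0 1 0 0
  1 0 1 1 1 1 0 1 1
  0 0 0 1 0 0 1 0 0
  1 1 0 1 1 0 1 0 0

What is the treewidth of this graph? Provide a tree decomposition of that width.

Treewidth 2.
One optimal decomposition is:
Bags: B1 = {e, g, i}  B2 = {e, f, g}  B3 = {c, f, g}  B4 = {a, g, i}  B5 = {d, g, i}  B6 = {b, d, i}  B7 = {d, g, h}
Tree: B1–B2, B2–B3, B1–B4, B1–B5, B5–B6, B5–B7

Every bag has size at most 3, so the width is 3 − 1 = 2 and tw(G) ≤ 2. On the other hand G contains the 3-clique {d, g, h}. A clique must lie in a single bag of any decomposition, so no decomposition can have width below 2. The upper and lower bounds meet at 2, so that is the treewidth.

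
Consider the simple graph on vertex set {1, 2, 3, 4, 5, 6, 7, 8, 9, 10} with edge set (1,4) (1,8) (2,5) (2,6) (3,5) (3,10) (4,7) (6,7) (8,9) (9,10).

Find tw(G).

A width-2 tree decomposition is:
Bags: B1 = {8, 9, 10}  B2 = {3, 8, 10}  B3 = {3, 5, 8}  B4 = {2, 5, 8}  B5 = {2, 6, 8}  B6 = {6, 7, 8}  B7 = {4, 7, 8}  B8 = {1, 4, 8}
Tree: B1–B2, B2–B3, B3–B4, B4–B5, B5–B6, B6–B7, B7–B8
Each bag holds 3 vertices, so the decomposition has width 2, which upper-bounds the treewidth. Since 8–9–10–3–5–2–6–7–4–1–8 is a cycle in G, G is not acyclic. Forests are exactly the graphs of treewidth ≤ 1, so tw(G) ≥ 2. Therefore the treewidth is 2.

2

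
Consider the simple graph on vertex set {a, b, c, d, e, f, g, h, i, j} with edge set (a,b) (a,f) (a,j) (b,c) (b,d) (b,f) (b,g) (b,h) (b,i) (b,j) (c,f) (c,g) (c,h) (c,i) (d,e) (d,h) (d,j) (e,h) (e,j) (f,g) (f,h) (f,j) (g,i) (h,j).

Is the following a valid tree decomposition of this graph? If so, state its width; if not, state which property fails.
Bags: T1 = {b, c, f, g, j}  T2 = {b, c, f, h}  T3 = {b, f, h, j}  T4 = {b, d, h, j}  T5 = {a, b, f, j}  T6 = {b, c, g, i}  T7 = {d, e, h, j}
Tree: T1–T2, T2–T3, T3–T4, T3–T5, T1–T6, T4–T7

A tree decomposition must satisfy three properties: every vertex lies in some bag; for every edge, both endpoints lie together in some bag; and for every vertex, the bags containing it form a connected subtree. Here bags containing vertex j are not connected in the tree, so the decomposition is invalid.

No — bags containing vertex j are not connected in the tree.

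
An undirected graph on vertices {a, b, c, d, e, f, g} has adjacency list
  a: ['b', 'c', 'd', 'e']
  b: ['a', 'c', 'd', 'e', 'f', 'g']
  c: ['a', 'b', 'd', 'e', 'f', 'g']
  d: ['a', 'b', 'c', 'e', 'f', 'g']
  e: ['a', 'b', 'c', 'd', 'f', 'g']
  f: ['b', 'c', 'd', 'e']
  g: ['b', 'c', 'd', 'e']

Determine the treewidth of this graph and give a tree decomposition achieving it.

Treewidth 4.
Bags: B1 = {b, c, d, e, g}  B2 = {b, c, d, e, f}  B3 = {a, b, c, d, e}
Tree: B1–B2, B2–B3

Each bag holds 5 vertices, so the decomposition has width 4, which upper-bounds the treewidth. For the lower bound, the 5 vertices {b, c, d, e, g} are pairwise adjacent, and any tree decomposition puts a clique entirely inside one bag — forcing width ≥ 4. Hence tw(G) = 4 exactly.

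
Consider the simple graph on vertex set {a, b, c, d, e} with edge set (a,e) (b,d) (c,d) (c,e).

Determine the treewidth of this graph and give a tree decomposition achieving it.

Each bag holds 2 vertices, so the decomposition has width 1, which upper-bounds the treewidth. Since G has at least one edge (e.g. a–e), it is not an edgeless graph, so tw(G) ≥ 1. Therefore the treewidth is 1.

Treewidth 1.
One optimal decomposition is:
Bags: B1 = {a, e}  B2 = {c, e}  B3 = {c, d}  B4 = {b, d}
Tree: B1–B2, B2–B3, B3–B4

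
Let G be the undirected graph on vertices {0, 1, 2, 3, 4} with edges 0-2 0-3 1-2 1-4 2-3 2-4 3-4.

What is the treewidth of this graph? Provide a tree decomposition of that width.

The largest bag has 3 vertices, giving width 2; this decomposition certifies tw(G) ≤ 2. Conversely, {1, 2, 4} is a clique of size 3, and the vertices of any clique must share a bag in every tree decomposition; so some bag has ≥ 3 vertices and tw(G) ≥ 2. Hence tw(G) = 2 exactly.

Treewidth 2.
Bags: B1 = {1, 2, 4}  B2 = {2, 3, 4}  B3 = {0, 2, 3}
Tree: B1–B2, B2–B3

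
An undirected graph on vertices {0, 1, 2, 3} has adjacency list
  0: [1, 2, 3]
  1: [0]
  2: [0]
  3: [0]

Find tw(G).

A width-1 tree decomposition is:
Bags: B1 = {0, 1}  B2 = {0, 2}  B3 = {0, 3}
Tree: B1–B2, B2–B3
Each bag holds 2 vertices, so the decomposition has width 1, which upper-bounds the treewidth. Any graph with an edge has treewidth ≥ 1, and G has the edge 1–0. Combining the bounds, tw(G) = 1.

1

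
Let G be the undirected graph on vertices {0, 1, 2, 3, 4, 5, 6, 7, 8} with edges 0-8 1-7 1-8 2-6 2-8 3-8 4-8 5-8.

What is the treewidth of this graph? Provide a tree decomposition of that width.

The largest bag has 2 vertices, giving width 1; this decomposition certifies tw(G) ≤ 1. Any graph with an edge has treewidth ≥ 1, and G has the edge 2–8. Hence tw(G) = 1 exactly.

Treewidth 1.
Bags: B1 = {2, 8}  B2 = {3, 8}  B3 = {4, 8}  B4 = {1, 8}  B5 = {5, 8}  B6 = {1, 7}  B7 = {0, 8}  B8 = {2, 6}
Tree: B1–B2, B1–B3, B1–B4, B2–B5, B4–B6, B2–B7, B1–B8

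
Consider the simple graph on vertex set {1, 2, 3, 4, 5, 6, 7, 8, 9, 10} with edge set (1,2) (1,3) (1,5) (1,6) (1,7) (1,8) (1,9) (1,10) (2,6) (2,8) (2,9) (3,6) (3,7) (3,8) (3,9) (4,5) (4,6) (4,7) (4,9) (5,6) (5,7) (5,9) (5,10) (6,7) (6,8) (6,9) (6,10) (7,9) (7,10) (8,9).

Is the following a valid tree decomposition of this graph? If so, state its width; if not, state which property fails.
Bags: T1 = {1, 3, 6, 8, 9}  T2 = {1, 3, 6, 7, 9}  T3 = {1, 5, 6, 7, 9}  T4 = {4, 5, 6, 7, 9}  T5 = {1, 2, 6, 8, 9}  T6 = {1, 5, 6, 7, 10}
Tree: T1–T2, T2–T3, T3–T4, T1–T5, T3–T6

Yes; width 4.

Vertex coverage: the bags together contain {1, 2, 3, 4, 5, 6, 7, 8, 9, 10}, the full vertex set. Edge coverage: each edge of G has both endpoints in at least one bag. Running intersection: for every vertex, the bags containing it form a connected subtree. All three properties hold, so this is a valid tree decomposition of width max|bag| − 1 = 4, and hence tw(G) ≤ 4.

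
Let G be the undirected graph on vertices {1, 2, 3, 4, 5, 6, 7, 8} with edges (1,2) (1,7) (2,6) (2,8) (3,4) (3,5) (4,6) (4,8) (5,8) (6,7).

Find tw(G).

2

A width-2 tree decomposition is:
Bags: B1 = {1, 6, 7}  B2 = {1, 2, 6}  B3 = {2, 4, 6}  B4 = {2, 4, 8}  B5 = {3, 4, 8}  B6 = {3, 5, 8}
Tree: B1–B2, B2–B3, B3–B4, B4–B5, B5–B6
Each bag holds 3 vertices, so the decomposition has width 2, which upper-bounds the treewidth. Since 7–1–2–6–7 is a cycle in G, G is not acyclic. Forests are exactly the graphs of treewidth ≤ 1, so tw(G) ≥ 2. Combining the bounds, tw(G) = 2.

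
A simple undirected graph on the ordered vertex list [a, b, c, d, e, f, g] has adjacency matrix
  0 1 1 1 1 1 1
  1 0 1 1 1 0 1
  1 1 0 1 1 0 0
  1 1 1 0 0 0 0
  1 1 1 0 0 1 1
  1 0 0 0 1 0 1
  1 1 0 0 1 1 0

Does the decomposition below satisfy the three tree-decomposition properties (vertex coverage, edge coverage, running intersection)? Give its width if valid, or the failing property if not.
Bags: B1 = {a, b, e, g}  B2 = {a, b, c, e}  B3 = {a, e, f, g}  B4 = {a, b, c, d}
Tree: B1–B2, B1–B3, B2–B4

Checking the three conditions: (i) the bags cover all of {a, b, c, d, e, f, g}; (ii) for each edge, some bag contains both endpoints; (iii) the bags containing any fixed vertex form a subtree. All hold, so the decomposition is valid with width 4 − 1 = 3.

Yes; width 3.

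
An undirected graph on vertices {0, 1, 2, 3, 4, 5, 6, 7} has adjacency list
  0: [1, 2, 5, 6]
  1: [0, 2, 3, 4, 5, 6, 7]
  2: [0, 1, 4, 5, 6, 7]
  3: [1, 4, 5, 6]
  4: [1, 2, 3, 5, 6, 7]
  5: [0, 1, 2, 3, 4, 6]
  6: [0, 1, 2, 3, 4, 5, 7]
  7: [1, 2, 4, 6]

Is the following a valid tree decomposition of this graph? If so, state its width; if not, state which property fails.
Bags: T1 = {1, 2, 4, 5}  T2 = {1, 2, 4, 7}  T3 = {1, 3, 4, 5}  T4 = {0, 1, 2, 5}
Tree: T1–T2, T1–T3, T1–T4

A tree decomposition must satisfy three properties: every vertex lies in some bag; for every edge, both endpoints lie together in some bag; and for every vertex, the bags containing it form a connected subtree. Here vertex 6 appears in no bag, so the decomposition is invalid.

No — vertex 6 appears in no bag.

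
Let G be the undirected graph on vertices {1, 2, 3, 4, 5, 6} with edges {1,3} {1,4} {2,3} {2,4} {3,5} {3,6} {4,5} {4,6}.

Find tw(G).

A width-2 tree decomposition is:
Bags: B1 = {2, 3, 4}  B2 = {1, 3, 4}  B3 = {3, 4, 5}  B4 = {3, 4, 6}
Tree: B1–B2, B2–B3, B3–B4
Each bag holds 3 vertices, so the decomposition has width 2, which upper-bounds the treewidth. The edges 2–3–1–4–2 form a cycle, so G is not a tree and its treewidth is at least 2. Therefore the treewidth is 2.

2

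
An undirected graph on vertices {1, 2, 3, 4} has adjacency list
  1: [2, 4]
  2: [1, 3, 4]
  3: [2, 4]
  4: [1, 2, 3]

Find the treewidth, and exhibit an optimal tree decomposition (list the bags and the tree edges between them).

Treewidth 2.
One optimal decomposition is:
Bags: B1 = {1, 2, 4}  B2 = {2, 3, 4}
Tree: B1–B2

The largest bag has 3 vertices, giving width 2; this decomposition certifies tw(G) ≤ 2. Conversely, {1, 2, 4} is a clique of size 3, and the vertices of any clique must share a bag in every tree decomposition; so some bag has ≥ 3 vertices and tw(G) ≥ 2. The upper and lower bounds meet at 2, so that is the treewidth.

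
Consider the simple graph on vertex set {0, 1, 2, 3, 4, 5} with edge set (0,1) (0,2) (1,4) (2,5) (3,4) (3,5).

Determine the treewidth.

2

A width-2 tree decomposition is:
Bags: B1 = {0, 1, 4}  B2 = {0, 3, 4}  B3 = {0, 3, 5}  B4 = {0, 2, 5}
Tree: B1–B2, B2–B3, B3–B4
Each bag holds 3 vertices, so the decomposition has width 2, which upper-bounds the treewidth. The edges 0–1–4–3–5–2–0 form a cycle, so G is not a tree and its treewidth is at least 2. The upper and lower bounds meet at 2, so that is the treewidth.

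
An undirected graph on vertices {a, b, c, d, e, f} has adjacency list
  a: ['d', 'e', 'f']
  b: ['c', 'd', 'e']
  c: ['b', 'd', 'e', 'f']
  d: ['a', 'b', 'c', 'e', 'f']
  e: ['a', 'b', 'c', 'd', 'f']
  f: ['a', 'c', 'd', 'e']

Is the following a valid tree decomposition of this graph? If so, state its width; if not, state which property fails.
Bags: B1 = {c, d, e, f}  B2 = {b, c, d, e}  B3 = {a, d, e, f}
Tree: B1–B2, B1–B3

Yes; width 3.

Every vertex of G appears in some bag (union = {a, b, c, d, e, f}); every edge is covered by a bag; and for each vertex v the set of bags containing v is connected in the bag tree. The decomposition is therefore valid. The largest bag has 4 vertices, so the width is 3.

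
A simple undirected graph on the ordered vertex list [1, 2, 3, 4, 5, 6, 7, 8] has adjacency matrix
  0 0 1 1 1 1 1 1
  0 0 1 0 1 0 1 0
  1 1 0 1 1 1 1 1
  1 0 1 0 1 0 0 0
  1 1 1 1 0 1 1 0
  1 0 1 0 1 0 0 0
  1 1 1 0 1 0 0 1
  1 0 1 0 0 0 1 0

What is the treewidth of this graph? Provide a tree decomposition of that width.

Treewidth 3.
Bags: B1 = {1, 3, 4, 5}  B2 = {1, 3, 5, 7}  B3 = {1, 3, 5, 6}  B4 = {2, 3, 5, 7}  B5 = {1, 3, 7, 8}
Tree: B1–B2, B1–B3, B2–B4, B2–B5

The largest bag has 4 vertices, giving width 3; this decomposition certifies tw(G) ≤ 3. For the lower bound, the 4 vertices {1, 3, 7, 8} are pairwise adjacent, and any tree decomposition puts a clique entirely inside one bag — forcing width ≥ 3. The upper and lower bounds meet at 3, so that is the treewidth.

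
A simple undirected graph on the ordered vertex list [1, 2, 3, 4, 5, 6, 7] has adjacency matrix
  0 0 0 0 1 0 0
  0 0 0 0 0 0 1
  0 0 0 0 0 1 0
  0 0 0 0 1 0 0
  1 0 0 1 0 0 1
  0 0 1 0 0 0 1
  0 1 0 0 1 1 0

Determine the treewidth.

A width-1 tree decomposition is:
Bags: B1 = {6, 7}  B2 = {3, 6}  B3 = {5, 7}  B4 = {1, 5}  B5 = {2, 7}  B6 = {4, 5}
Tree: B1–B2, B1–B3, B3–B4, B1–B5, B4–B6
The largest bag has 2 vertices, giving width 1; this decomposition certifies tw(G) ≤ 1. Any graph with an edge has treewidth ≥ 1, and G has the edge 7–6. The upper and lower bounds meet at 1, so that is the treewidth.

1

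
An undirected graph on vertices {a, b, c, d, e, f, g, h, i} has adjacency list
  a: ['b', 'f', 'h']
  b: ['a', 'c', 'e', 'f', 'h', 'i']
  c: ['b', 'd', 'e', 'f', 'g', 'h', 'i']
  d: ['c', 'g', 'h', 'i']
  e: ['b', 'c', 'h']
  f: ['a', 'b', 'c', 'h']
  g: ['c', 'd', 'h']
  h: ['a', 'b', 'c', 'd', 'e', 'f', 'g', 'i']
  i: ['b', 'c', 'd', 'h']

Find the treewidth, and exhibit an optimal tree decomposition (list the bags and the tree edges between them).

Every bag has size at most 4, so the width is 4 − 1 = 3 and tw(G) ≤ 3. Conversely, {c, d, g, h} is a clique of size 4, and the vertices of any clique must share a bag in every tree decomposition; so some bag has ≥ 4 vertices and tw(G) ≥ 3. Therefore the treewidth is 3.

Treewidth 3.
One such decomposition:
Bags: B1 = {b, c, e, h}  B2 = {b, c, h, i}  B3 = {b, c, f, h}  B4 = {c, d, h, i}  B5 = {c, d, g, h}  B6 = {a, b, f, h}
Tree: B1–B2, B1–B3, B2–B4, B4–B5, B3–B6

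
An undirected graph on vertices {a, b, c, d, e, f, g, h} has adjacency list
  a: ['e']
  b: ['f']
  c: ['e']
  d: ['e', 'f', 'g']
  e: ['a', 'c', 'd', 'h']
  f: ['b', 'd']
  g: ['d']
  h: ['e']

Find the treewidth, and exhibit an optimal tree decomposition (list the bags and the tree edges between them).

The largest bag has 2 vertices, giving width 1; this decomposition certifies tw(G) ≤ 1. Since G has at least one edge (e.g. e–d), it is not an edgeless graph, so tw(G) ≥ 1. Combining the bounds, tw(G) = 1.

Treewidth 1.
Bags: B1 = {d, e}  B2 = {c, e}  B3 = {d, g}  B4 = {d, f}  B5 = {b, f}  B6 = {e, h}  B7 = {a, e}
Tree: B1–B2, B1–B3, B1–B4, B4–B5, B2–B6, B2–B7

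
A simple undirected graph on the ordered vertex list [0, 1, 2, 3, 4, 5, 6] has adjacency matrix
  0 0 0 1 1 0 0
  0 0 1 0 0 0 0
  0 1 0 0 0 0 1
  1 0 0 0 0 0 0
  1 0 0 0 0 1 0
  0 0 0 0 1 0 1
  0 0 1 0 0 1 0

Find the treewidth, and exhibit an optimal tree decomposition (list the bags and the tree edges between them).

Each bag holds 2 vertices, so the decomposition has width 1, which upper-bounds the treewidth. G has an edge, so its treewidth is at least 1. Hence tw(G) = 1 exactly.

Treewidth 1.
One optimal decomposition is:
Bags: B1 = {0, 3}  B2 = {0, 4}  B3 = {4, 5}  B4 = {5, 6}  B5 = {2, 6}  B6 = {1, 2}
Tree: B1–B2, B2–B3, B3–B4, B4–B5, B5–B6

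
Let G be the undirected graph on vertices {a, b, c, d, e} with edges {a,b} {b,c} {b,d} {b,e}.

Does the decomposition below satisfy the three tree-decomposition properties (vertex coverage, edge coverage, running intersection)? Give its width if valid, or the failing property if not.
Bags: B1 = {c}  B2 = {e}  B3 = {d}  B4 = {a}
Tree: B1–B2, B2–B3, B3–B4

No — vertex b appears in no bag.

A tree decomposition must satisfy three properties: every vertex lies in some bag; for every edge, both endpoints lie together in some bag; and for every vertex, the bags containing it form a connected subtree. Here vertex b appears in no bag, so the decomposition is invalid.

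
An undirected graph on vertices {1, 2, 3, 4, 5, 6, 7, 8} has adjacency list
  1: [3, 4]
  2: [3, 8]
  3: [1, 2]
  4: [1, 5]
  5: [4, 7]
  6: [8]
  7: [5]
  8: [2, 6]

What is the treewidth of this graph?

1

A width-1 tree decomposition is:
Bags: B1 = {6, 8}  B2 = {2, 8}  B3 = {2, 3}  B4 = {1, 3}  B5 = {1, 4}  B6 = {4, 5}  B7 = {5, 7}
Tree: B1–B2, B2–B3, B3–B4, B4–B5, B5–B6, B6–B7
Each bag holds 2 vertices, so the decomposition has width 1, which upper-bounds the treewidth. Since G has at least one edge (e.g. 6–8), it is not an edgeless graph, so tw(G) ≥ 1. Hence tw(G) = 1 exactly.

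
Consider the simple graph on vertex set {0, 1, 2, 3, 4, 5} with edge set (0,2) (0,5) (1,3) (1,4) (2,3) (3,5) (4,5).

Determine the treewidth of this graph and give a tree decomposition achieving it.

Every bag has size at most 3, so the width is 3 − 1 = 2 and tw(G) ≤ 2. For the lower bound, G contains the cycle 2–0–5–3–2, so G is not a forest; only forests have treewidth ≤ 1, hence tw(G) ≥ 2. Hence tw(G) = 2 exactly.

Treewidth 2.
One optimal decomposition is:
Bags: B1 = {0, 2, 3}  B2 = {0, 3, 5}  B3 = {1, 3, 5}  B4 = {1, 4, 5}
Tree: B1–B2, B2–B3, B3–B4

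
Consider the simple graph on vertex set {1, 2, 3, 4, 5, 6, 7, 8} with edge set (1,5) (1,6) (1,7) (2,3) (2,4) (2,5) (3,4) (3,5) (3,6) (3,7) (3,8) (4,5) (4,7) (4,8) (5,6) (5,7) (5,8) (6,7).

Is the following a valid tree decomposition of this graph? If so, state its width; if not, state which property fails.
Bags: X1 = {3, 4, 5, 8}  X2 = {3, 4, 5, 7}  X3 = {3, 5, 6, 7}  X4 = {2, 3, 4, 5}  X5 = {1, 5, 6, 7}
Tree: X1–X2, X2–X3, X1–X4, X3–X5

Yes; width 3.

Checking the three conditions: (i) the bags cover all of {1, 2, 3, 4, 5, 6, 7, 8}; (ii) for each edge, some bag contains both endpoints; (iii) the bags containing any fixed vertex form a subtree. All hold, so the decomposition is valid with width 4 − 1 = 3.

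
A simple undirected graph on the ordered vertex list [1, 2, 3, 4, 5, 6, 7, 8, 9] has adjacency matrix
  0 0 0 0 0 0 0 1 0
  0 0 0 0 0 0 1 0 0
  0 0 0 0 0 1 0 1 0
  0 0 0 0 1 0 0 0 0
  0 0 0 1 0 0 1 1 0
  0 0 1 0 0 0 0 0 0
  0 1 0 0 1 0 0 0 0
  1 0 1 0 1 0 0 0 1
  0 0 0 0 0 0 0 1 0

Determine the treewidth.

A width-1 tree decomposition is:
Bags: B1 = {5, 8}  B2 = {5, 7}  B3 = {4, 5}  B4 = {1, 8}  B5 = {3, 8}  B6 = {2, 7}  B7 = {3, 6}  B8 = {8, 9}
Tree: B1–B2, B1–B3, B1–B4, B1–B5, B2–B6, B5–B7, B4–B8
Each bag holds 2 vertices, so the decomposition has width 1, which upper-bounds the treewidth. G has an edge, so its treewidth is at least 1. The upper and lower bounds meet at 1, so that is the treewidth.

1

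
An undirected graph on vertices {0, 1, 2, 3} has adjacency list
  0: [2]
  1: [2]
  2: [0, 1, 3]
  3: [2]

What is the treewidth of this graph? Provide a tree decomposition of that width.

Each bag holds 2 vertices, so the decomposition has width 1, which upper-bounds the treewidth. Any graph with an edge has treewidth ≥ 1, and G has the edge 2–1. Therefore the treewidth is 1.

Treewidth 1.
Bags: B1 = {1, 2}  B2 = {0, 2}  B3 = {2, 3}
Tree: B1–B2, B2–B3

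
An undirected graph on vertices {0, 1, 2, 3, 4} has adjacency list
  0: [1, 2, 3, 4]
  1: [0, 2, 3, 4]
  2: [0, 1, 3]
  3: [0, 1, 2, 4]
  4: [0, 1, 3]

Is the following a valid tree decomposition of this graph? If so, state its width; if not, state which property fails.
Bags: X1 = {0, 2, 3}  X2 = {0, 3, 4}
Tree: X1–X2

No — vertex 1 appears in no bag.

A tree decomposition must satisfy three properties: every vertex lies in some bag; for every edge, both endpoints lie together in some bag; and for every vertex, the bags containing it form a connected subtree. Here vertex 1 appears in no bag, so the decomposition is invalid.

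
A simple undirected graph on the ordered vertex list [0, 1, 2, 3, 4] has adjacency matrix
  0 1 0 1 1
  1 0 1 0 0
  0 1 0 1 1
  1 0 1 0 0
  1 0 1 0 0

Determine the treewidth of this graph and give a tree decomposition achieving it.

Each bag holds 3 vertices, so the decomposition has width 2, which upper-bounds the treewidth. The edges 2–3–0–4–2 form a cycle, so G is not a tree and its treewidth is at least 2. The upper and lower bounds meet at 2, so that is the treewidth.

Treewidth 2.
One optimal decomposition is:
Bags: B1 = {0, 2, 3}  B2 = {0, 2, 4}  B3 = {0, 1, 2}
Tree: B1–B2, B2–B3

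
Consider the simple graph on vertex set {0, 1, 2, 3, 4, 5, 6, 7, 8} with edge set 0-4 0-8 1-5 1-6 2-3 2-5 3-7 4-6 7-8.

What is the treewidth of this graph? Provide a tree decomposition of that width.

Treewidth 2.
One such decomposition:
Bags: B1 = {0, 7, 8}  B2 = {0, 3, 7}  B3 = {0, 2, 3}  B4 = {0, 2, 5}  B5 = {0, 1, 5}  B6 = {0, 1, 6}  B7 = {0, 4, 6}
Tree: B1–B2, B2–B3, B3–B4, B4–B5, B5–B6, B6–B7

The largest bag has 3 vertices, giving width 2; this decomposition certifies tw(G) ≤ 2. Since 0–8–7–3–2–5–1–6–4–0 is a cycle in G, G is not acyclic. Forests are exactly the graphs of treewidth ≤ 1, so tw(G) ≥ 2. Combining the bounds, tw(G) = 2.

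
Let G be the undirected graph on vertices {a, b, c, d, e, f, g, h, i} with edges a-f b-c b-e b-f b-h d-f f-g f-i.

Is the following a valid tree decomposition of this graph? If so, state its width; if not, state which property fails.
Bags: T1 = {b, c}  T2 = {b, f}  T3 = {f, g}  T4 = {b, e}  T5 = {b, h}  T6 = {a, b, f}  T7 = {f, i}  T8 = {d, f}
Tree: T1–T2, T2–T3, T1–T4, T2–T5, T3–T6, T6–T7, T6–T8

No — bags containing vertex b are not connected in the tree.

A tree decomposition must satisfy three properties: every vertex lies in some bag; for every edge, both endpoints lie together in some bag; and for every vertex, the bags containing it form a connected subtree. Here bags containing vertex b are not connected in the tree, so the decomposition is invalid.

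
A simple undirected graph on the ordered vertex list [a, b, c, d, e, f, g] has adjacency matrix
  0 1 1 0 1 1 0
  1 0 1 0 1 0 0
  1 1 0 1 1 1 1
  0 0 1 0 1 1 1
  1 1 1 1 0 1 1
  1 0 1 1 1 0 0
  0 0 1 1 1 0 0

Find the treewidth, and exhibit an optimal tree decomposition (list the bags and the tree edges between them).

Treewidth 3.
One optimal decomposition is:
Bags: B1 = {a, b, c, e}  B2 = {a, c, e, f}  B3 = {c, d, e, f}  B4 = {c, d, e, g}
Tree: B1–B2, B2–B3, B3–B4

Every bag has size at most 4, so the width is 4 − 1 = 3 and tw(G) ≤ 3. For the lower bound, the 4 vertices {c, d, e, g} are pairwise adjacent, and any tree decomposition puts a clique entirely inside one bag — forcing width ≥ 3. The upper and lower bounds meet at 3, so that is the treewidth.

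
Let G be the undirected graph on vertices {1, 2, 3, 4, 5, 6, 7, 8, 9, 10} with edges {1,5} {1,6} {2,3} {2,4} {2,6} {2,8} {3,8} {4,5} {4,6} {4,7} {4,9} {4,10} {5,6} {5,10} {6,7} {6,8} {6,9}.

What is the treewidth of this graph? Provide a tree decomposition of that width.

Each bag holds 3 vertices, so the decomposition has width 2, which upper-bounds the treewidth. Conversely, {4, 5, 10} is a clique of size 3, and the vertices of any clique must share a bag in every tree decomposition; so some bag has ≥ 3 vertices and tw(G) ≥ 2. Therefore the treewidth is 2.

Treewidth 2.
Bags: B1 = {4, 5, 6}  B2 = {1, 5, 6}  B3 = {4, 6, 7}  B4 = {2, 4, 6}  B5 = {4, 6, 9}  B6 = {2, 6, 8}  B7 = {2, 3, 8}  B8 = {4, 5, 10}
Tree: B1–B2, B1–B3, B3–B4, B3–B5, B4–B6, B6–B7, B1–B8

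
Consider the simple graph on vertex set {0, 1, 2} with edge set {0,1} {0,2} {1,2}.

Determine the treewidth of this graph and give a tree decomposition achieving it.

A single bag containing all 3 vertices is trivially a valid decomposition of width 2. On the other hand G contains the 3-clique {0, 1, 2}. A clique must lie in a single bag of any decomposition, so no decomposition can have width below 2. The upper and lower bounds meet at 2, so that is the treewidth.

Treewidth 2.
Bags: B1 = {0, 1, 2}
Tree: (single bag)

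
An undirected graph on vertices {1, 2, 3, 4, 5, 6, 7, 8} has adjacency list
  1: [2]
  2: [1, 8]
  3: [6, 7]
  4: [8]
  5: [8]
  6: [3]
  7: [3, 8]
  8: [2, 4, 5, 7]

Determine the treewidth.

A width-1 tree decomposition is:
Bags: B1 = {1, 2}  B2 = {2, 8}  B3 = {7, 8}  B4 = {3, 7}  B5 = {3, 6}  B6 = {4, 8}  B7 = {5, 8}
Tree: B1–B2, B2–B3, B3–B4, B4–B5, B3–B6, B6–B7
The largest bag has 2 vertices, giving width 1; this decomposition certifies tw(G) ≤ 1. G has an edge, so its treewidth is at least 1. Hence tw(G) = 1 exactly.

1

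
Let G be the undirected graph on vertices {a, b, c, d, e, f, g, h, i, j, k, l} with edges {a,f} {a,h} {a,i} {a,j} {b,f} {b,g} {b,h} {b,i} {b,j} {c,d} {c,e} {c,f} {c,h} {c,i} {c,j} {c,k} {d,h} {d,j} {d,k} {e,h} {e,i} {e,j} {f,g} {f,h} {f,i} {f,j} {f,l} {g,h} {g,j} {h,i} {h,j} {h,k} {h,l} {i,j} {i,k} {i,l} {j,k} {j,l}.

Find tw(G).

4

A width-4 tree decomposition is:
Bags: B1 = {c, h, i, j, k}  B2 = {c, d, h, j, k}  B3 = {c, f, h, i, j}  B4 = {b, f, h, i, j}  B5 = {b, f, g, h, j}  B6 = {f, h, i, j, l}  B7 = {a, f, h, i, j}  B8 = {c, e, h, i, j}
Tree: B1–B2, B1–B3, B3–B4, B4–B5, B4–B6, B3–B7, B3–B8
The largest bag has 5 vertices, giving width 4; this decomposition certifies tw(G) ≤ 4. For the lower bound, the 5 vertices {c, d, h, j, k} are pairwise adjacent, and any tree decomposition puts a clique entirely inside one bag — forcing width ≥ 4. Therefore the treewidth is 4.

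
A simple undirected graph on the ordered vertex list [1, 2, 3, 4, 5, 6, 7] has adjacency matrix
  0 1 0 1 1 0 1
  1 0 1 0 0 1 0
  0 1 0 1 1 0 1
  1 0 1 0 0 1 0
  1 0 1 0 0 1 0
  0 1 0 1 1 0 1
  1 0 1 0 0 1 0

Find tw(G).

A width-3 tree decomposition is:
Bags: B1 = {1, 3, 5, 6}  B2 = {1, 3, 4, 6}  B3 = {1, 2, 3, 6}  B4 = {1, 3, 6, 7}
Tree: B1–B2, B2–B3, B3–B4
Every bag has size at most 4, so the width is 4 − 1 = 3 and tw(G) ≤ 3. For the lower bound: the 4 vertex sets {1,5}, {3,4}, {6}, {2} are disjoint, each induces a connected subgraph, and every pair is joined by at least one edge of G. Contracting each set to a single vertex therefore yields K_{4} as a minor, and since treewidth is minor-monotone, tw(G) ≥ tw(K_{4}) = 3. The upper and lower bounds meet at 3, so that is the treewidth.

3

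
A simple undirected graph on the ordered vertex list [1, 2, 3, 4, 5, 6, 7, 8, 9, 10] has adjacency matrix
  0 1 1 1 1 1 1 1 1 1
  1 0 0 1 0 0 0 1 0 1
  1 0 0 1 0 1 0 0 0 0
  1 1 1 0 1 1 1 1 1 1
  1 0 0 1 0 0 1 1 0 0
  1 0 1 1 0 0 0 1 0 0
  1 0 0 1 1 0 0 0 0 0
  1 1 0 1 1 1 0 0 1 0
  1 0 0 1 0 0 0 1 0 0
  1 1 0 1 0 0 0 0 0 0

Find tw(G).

3

A width-3 tree decomposition is:
Bags: B1 = {1, 4, 5, 8}  B2 = {1, 2, 4, 8}  B3 = {1, 4, 6, 8}  B4 = {1, 4, 8, 9}  B5 = {1, 4, 5, 7}  B6 = {1, 2, 4, 10}  B7 = {1, 3, 4, 6}
Tree: B1–B2, B2–B3, B3–B4, B1–B5, B2–B6, B3–B7
Every bag has size at most 4, so the width is 4 − 1 = 3 and tw(G) ≤ 3. For the lower bound, the 4 vertices {1, 4, 8, 9} are pairwise adjacent, and any tree decomposition puts a clique entirely inside one bag — forcing width ≥ 3. Therefore the treewidth is 3.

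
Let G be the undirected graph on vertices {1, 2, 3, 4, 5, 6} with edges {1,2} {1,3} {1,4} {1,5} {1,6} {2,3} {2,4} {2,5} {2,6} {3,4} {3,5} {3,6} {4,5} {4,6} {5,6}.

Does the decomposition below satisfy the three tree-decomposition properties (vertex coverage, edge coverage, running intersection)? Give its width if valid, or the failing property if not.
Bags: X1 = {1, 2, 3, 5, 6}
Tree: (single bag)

A tree decomposition must satisfy three properties: every vertex lies in some bag; for every edge, both endpoints lie together in some bag; and for every vertex, the bags containing it form a connected subtree. Here vertex 4 appears in no bag, so the decomposition is invalid.

No — vertex 4 appears in no bag.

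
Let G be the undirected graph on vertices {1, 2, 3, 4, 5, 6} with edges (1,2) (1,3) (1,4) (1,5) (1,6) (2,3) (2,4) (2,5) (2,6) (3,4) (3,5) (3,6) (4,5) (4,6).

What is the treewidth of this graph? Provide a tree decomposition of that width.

Each bag holds 5 vertices, so the decomposition has width 4, which upper-bounds the treewidth. On the other hand G contains the 5-clique {1, 2, 3, 4, 5}. A clique must lie in a single bag of any decomposition, so no decomposition can have width below 4. Hence tw(G) = 4 exactly.

Treewidth 4.
One such decomposition:
Bags: B1 = {1, 2, 3, 4, 6}  B2 = {1, 2, 3, 4, 5}
Tree: B1–B2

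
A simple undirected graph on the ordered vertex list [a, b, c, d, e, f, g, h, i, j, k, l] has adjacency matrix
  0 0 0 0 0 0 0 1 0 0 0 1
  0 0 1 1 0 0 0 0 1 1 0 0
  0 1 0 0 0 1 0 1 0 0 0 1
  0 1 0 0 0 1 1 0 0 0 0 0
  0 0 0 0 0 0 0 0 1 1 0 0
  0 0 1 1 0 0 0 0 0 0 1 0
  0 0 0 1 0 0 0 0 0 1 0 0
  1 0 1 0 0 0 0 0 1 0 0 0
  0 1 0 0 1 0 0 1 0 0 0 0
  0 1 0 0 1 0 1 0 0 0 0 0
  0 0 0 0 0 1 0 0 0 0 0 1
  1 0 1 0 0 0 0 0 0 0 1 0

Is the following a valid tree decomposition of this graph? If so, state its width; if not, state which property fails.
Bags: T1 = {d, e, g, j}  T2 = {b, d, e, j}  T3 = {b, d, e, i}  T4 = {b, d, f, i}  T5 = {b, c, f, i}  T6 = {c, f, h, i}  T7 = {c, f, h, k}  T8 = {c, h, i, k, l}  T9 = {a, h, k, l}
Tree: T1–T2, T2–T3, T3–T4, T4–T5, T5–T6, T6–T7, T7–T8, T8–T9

No — bags containing vertex i are not connected in the tree.

A tree decomposition must satisfy three properties: every vertex lies in some bag; for every edge, both endpoints lie together in some bag; and for every vertex, the bags containing it form a connected subtree. Here bags containing vertex i are not connected in the tree, so the decomposition is invalid.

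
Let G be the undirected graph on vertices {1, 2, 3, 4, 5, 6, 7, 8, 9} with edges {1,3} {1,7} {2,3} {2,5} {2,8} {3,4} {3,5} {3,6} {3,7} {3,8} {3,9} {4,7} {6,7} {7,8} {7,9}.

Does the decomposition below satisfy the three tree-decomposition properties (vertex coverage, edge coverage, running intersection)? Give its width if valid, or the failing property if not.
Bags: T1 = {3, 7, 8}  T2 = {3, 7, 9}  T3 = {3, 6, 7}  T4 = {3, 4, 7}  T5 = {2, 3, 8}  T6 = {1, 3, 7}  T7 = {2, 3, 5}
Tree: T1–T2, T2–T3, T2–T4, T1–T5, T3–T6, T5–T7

Yes; width 2.

Every vertex of G appears in some bag (union = {1, 2, 3, 4, 5, 6, 7, 8, 9}); every edge is covered by a bag; and for each vertex v the set of bags containing v is connected in the bag tree. The decomposition is therefore valid. The largest bag has 3 vertices, so the width is 2.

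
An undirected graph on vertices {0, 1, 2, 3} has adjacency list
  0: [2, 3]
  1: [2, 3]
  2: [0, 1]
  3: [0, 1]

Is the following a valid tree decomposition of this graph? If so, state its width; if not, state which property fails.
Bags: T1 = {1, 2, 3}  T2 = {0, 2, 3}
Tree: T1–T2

Vertex coverage: the bags together contain {0, 1, 2, 3}, the full vertex set. Edge coverage: each edge of G has both endpoints in at least one bag. Running intersection: for every vertex, the bags containing it form a connected subtree. All three properties hold, so this is a valid tree decomposition of width max|bag| − 1 = 2, and hence tw(G) ≤ 2.

Yes; width 2.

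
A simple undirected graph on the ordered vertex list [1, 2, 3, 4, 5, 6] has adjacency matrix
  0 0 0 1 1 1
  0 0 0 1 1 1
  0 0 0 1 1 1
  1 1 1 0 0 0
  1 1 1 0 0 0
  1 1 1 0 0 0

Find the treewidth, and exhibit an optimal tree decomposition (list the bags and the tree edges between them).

Treewidth 3.
One such decomposition:
Bags: B1 = {1, 4, 5, 6}  B2 = {2, 4, 5, 6}  B3 = {3, 4, 5, 6}
Tree: B1–B2, B2–B3

The largest bag has 4 vertices, giving width 3; this decomposition certifies tw(G) ≤ 3. For the lower bound: the 4 vertex sets {1,5}, {2,6}, {4}, {3} are disjoint, each induces a connected subgraph, and every pair is joined by at least one edge of G. Contracting each set to a single vertex therefore yields K_{4} as a minor, and since treewidth is minor-monotone, tw(G) ≥ tw(K_{4}) = 3. Hence tw(G) = 3 exactly.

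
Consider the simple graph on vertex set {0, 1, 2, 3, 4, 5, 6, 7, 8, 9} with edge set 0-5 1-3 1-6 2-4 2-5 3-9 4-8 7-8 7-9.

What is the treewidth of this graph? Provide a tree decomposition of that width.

Treewidth 1.
One optimal decomposition is:
Bags: B1 = {0, 5}  B2 = {2, 5}  B3 = {2, 4}  B4 = {4, 8}  B5 = {7, 8}  B6 = {7, 9}  B7 = {3, 9}  B8 = {1, 3}  B9 = {1, 6}
Tree: B1–B2, B2–B3, B3–B4, B4–B5, B5–B6, B6–B7, B7–B8, B8–B9

The largest bag has 2 vertices, giving width 1; this decomposition certifies tw(G) ≤ 1. G has an edge, so its treewidth is at least 1. Hence tw(G) = 1 exactly.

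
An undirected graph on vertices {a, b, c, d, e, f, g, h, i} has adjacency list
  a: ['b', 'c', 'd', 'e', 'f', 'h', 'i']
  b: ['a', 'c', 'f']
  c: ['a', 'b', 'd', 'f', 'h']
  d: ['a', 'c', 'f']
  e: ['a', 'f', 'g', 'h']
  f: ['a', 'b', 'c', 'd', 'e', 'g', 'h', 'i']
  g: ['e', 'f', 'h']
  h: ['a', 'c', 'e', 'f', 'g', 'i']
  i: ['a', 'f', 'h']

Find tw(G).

A width-3 tree decomposition is:
Bags: B1 = {a, c, f, h}  B2 = {a, c, d, f}  B3 = {a, f, h, i}  B4 = {a, b, c, f}  B5 = {a, e, f, h}  B6 = {e, f, g, h}
Tree: B1–B2, B1–B3, B1–B4, B1–B5, B5–B6
Each bag holds 4 vertices, so the decomposition has width 3, which upper-bounds the treewidth. For the lower bound, the 4 vertices {e, f, g, h} are pairwise adjacent, and any tree decomposition puts a clique entirely inside one bag — forcing width ≥ 3. Hence tw(G) = 3 exactly.

3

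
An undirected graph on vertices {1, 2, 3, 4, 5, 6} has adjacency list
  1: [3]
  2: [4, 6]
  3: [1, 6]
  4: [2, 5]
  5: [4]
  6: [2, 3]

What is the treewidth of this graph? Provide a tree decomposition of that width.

Treewidth 1.
One such decomposition:
Bags: B1 = {4, 5}  B2 = {2, 4}  B3 = {2, 6}  B4 = {3, 6}  B5 = {1, 3}
Tree: B1–B2, B2–B3, B3–B4, B4–B5

Each bag holds 2 vertices, so the decomposition has width 1, which upper-bounds the treewidth. Since G has at least one edge (e.g. 5–4), it is not an edgeless graph, so tw(G) ≥ 1. The upper and lower bounds meet at 1, so that is the treewidth.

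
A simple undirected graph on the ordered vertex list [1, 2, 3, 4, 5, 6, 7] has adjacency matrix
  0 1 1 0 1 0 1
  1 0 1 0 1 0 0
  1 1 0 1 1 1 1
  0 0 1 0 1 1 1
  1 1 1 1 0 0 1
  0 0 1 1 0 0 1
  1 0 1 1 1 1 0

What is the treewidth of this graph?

3

A width-3 tree decomposition is:
Bags: B1 = {1, 3, 5, 7}  B2 = {3, 4, 5, 7}  B3 = {3, 4, 6, 7}  B4 = {1, 2, 3, 5}
Tree: B1–B2, B2–B3, B1–B4
Each bag holds 4 vertices, so the decomposition has width 3, which upper-bounds the treewidth. Conversely, {1, 2, 3, 5} is a clique of size 4, and the vertices of any clique must share a bag in every tree decomposition; so some bag has ≥ 4 vertices and tw(G) ≥ 3. Hence tw(G) = 3 exactly.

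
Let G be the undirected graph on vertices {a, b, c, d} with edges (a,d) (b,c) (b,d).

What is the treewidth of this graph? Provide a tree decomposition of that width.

Treewidth 1.
One such decomposition:
Bags: B1 = {b, d}  B2 = {a, d}  B3 = {b, c}
Tree: B1–B2, B1–B3

Each bag holds 2 vertices, so the decomposition has width 1, which upper-bounds the treewidth. G has an edge, so its treewidth is at least 1. Therefore the treewidth is 1.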